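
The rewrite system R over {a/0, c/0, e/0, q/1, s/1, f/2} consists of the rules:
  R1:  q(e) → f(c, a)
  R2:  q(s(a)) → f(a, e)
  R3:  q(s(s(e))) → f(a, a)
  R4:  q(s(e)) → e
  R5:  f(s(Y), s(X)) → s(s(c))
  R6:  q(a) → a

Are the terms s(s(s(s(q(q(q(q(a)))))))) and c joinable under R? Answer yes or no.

Reduce t₁ = s(s(s(s(q(q(q(q(a)))))))):
1. s(s(s(s(q(q(q(q(a))))))))  →  s(s(s(s(q(q(q(a)))))))   [R6 at 1.1.1.1.1.1.1]
2. s(s(s(s(q(q(q(a)))))))  →  s(s(s(s(q(q(a))))))   [R6 at 1.1.1.1.1.1]
3. s(s(s(s(q(q(a))))))  →  s(s(s(s(q(a)))))   [R6 at 1.1.1.1.1]
4. s(s(s(s(q(a)))))  →  s(s(s(s(a))))   [R6 at 1.1.1.1]

Reduce t₂ = c:

no — NF(t₁) = s(s(s(s(a)))), NF(t₂) = c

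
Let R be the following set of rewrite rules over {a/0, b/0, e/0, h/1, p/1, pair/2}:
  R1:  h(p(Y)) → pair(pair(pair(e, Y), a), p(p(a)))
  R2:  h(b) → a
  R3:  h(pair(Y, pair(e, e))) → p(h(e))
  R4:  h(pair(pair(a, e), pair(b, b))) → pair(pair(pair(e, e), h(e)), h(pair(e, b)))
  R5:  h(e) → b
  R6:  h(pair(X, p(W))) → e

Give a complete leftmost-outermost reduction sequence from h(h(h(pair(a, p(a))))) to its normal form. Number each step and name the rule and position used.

a

1. h(h(h(pair(a, p(a)))))  →  h(h(e))   [R6 at 1.1]
2. h(h(e))  →  h(b)   [R5 at 1]
3. h(b)  →  a   [R2 at ε]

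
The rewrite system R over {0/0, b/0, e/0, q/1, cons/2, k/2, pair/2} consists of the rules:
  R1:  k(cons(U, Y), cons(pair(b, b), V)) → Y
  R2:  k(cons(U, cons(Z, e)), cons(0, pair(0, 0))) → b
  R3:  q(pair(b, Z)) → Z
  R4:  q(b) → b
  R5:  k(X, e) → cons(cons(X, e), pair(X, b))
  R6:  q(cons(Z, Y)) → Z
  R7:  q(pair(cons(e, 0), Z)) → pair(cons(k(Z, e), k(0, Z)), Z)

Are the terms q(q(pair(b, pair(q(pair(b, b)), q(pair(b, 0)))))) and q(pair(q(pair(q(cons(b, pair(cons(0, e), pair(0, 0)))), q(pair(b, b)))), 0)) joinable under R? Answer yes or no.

yes — NF(t₁) = 0, NF(t₂) = 0

Reduce t₁ = q(q(pair(b, pair(q(pair(b, b)), q(pair(b, 0)))))):
1. q(q(pair(b, pair(q(pair(b, b)), q(pair(b, 0))))))  →  q(pair(q(pair(b, b)), q(pair(b, 0))))   [R3 at 1]
2. q(pair(q(pair(b, b)), q(pair(b, 0))))  →  q(pair(b, q(pair(b, 0))))   [R3 at 1.1]
3. q(pair(b, q(pair(b, 0))))  →  q(pair(b, 0))   [R3 at ε]
4. q(pair(b, 0))  →  0   [R3 at ε]

Reduce t₂ = q(pair(q(pair(q(cons(b, pair(cons(0, e), pair(0, 0)))), q(pair(b, b)))), 0)):
1. q(pair(q(pair(q(cons(b, pair(cons(0, e), pair(0, 0)))), q(pair(b, b)))), 0))  →  q(pair(q(pair(b, q(pair(b, b)))), 0))   [R6 at 1.1.1.1]
2. q(pair(q(pair(b, q(pair(b, b)))), 0))  →  q(pair(q(pair(b, b)), 0))   [R3 at 1.1]
3. q(pair(q(pair(b, b)), 0))  →  q(pair(b, 0))   [R3 at 1.1]
4. q(pair(b, 0))  →  0   [R3 at ε]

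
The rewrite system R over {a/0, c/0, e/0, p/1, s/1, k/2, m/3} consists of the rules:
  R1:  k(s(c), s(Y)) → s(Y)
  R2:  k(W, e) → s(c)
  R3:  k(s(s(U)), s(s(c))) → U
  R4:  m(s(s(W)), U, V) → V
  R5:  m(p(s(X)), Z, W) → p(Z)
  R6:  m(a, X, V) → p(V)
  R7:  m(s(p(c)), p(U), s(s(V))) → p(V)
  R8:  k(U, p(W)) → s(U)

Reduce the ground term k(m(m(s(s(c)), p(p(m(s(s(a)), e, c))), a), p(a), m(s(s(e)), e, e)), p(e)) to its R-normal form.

1. k(m(m(s(s(c)), p(p(m(s(s(a)), e, c))), a), p(a), m(s(s(e)), e, e)), p(e))  →  s(m(m(s(s(c)), p(p(m(s(s(a)), e, c))), a), p(a), m(s(s(e)), e, e)))   [R8 at ε]
2. s(m(m(s(s(c)), p(p(m(s(s(a)), e, c))), a), p(a), m(s(s(e)), e, e)))  →  s(m(a, p(a), m(s(s(e)), e, e)))   [R4 at 1.1]
3. s(m(a, p(a), m(s(s(e)), e, e)))  →  s(p(m(s(s(e)), e, e)))   [R6 at 1]
4. s(p(m(s(s(e)), e, e)))  →  s(p(e))   [R4 at 1.1]

s(p(e))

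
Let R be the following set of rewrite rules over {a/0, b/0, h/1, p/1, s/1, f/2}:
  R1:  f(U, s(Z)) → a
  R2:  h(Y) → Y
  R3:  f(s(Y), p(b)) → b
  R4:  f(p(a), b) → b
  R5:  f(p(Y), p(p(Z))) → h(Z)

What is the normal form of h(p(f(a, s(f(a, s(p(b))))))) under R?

1. h(p(f(a, s(f(a, s(p(b)))))))  →  p(f(a, s(f(a, s(p(b))))))   [R2 at ε]
2. p(f(a, s(f(a, s(p(b))))))  →  p(a)   [R1 at 1]

p(a)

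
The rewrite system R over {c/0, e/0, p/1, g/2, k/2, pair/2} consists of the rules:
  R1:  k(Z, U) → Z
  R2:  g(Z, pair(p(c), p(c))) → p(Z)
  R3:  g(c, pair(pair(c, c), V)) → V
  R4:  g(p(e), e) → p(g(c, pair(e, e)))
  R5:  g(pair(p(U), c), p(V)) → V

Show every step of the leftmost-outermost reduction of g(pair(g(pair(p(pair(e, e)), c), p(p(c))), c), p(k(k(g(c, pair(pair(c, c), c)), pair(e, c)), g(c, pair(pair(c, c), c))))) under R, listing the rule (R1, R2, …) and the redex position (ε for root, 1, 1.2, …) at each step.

c

1. g(pair(g(pair(p(pair(e, e)), c), p(p(c))), c), p(k(k(g(c, pair(pair(c, c), c)), pair(e, c)), g(c, pair(pair(c, c), c)))))  →  g(pair(p(c), c), p(k(k(g(c, pair(pair(c, c), c)), pair(e, c)), g(c, pair(pair(c, c), c)))))   [R5 at 1.1]
2. g(pair(p(c), c), p(k(k(g(c, pair(pair(c, c), c)), pair(e, c)), g(c, pair(pair(c, c), c)))))  →  k(k(g(c, pair(pair(c, c), c)), pair(e, c)), g(c, pair(pair(c, c), c)))   [R5 at ε]
3. k(k(g(c, pair(pair(c, c), c)), pair(e, c)), g(c, pair(pair(c, c), c)))  →  k(g(c, pair(pair(c, c), c)), pair(e, c))   [R1 at ε]
4. k(g(c, pair(pair(c, c), c)), pair(e, c))  →  g(c, pair(pair(c, c), c))   [R1 at ε]
5. g(c, pair(pair(c, c), c))  →  c   [R3 at ε]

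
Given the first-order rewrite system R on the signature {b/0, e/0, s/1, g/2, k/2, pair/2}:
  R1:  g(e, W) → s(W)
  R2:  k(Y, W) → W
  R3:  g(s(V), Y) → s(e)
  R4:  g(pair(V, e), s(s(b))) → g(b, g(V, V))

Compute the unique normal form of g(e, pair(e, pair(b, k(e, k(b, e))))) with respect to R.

1. g(e, pair(e, pair(b, k(e, k(b, e)))))  →  s(pair(e, pair(b, k(e, k(b, e)))))   [R1 at ε]
2. s(pair(e, pair(b, k(e, k(b, e)))))  →  s(pair(e, pair(b, k(b, e))))   [R2 at 1.2.2]
3. s(pair(e, pair(b, k(b, e))))  →  s(pair(e, pair(b, e)))   [R2 at 1.2.2]

s(pair(e, pair(b, e)))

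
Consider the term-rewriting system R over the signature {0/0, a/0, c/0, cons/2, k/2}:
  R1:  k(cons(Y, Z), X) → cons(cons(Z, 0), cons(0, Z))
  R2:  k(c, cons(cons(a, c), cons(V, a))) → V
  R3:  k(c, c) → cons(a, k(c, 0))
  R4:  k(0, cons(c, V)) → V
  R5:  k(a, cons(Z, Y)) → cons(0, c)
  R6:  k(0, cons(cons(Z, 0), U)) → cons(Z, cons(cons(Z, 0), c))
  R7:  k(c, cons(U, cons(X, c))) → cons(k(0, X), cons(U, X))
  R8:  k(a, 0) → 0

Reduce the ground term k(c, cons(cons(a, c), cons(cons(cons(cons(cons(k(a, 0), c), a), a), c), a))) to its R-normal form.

cons(cons(cons(cons(0, c), a), a), c)

1. k(c, cons(cons(a, c), cons(cons(cons(cons(cons(k(a, 0), c), a), a), c), a)))  →  cons(cons(cons(cons(k(a, 0), c), a), a), c)   [R2 at ε]
2. cons(cons(cons(cons(k(a, 0), c), a), a), c)  →  cons(cons(cons(cons(0, c), a), a), c)   [R8 at 1.1.1.1]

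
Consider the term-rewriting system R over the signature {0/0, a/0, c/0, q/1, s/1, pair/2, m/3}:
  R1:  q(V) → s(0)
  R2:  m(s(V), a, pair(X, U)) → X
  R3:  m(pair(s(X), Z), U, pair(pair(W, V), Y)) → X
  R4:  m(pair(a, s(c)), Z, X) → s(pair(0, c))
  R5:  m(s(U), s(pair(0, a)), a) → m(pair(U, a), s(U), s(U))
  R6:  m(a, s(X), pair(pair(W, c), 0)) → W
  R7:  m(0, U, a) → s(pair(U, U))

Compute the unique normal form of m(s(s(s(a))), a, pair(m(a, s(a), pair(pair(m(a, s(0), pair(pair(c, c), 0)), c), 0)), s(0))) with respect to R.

c

1. m(s(s(s(a))), a, pair(m(a, s(a), pair(pair(m(a, s(0), pair(pair(c, c), 0)), c), 0)), s(0)))  →  m(a, s(a), pair(pair(m(a, s(0), pair(pair(c, c), 0)), c), 0))   [R2 at ε]
2. m(a, s(a), pair(pair(m(a, s(0), pair(pair(c, c), 0)), c), 0))  →  m(a, s(0), pair(pair(c, c), 0))   [R6 at ε]
3. m(a, s(0), pair(pair(c, c), 0))  →  c   [R6 at ε]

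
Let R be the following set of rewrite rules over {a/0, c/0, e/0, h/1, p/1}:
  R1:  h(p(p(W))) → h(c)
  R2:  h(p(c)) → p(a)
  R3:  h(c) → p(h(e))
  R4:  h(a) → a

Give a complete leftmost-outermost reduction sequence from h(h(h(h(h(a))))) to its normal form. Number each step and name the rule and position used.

1. h(h(h(h(h(a)))))  →  h(h(h(h(a))))   [R4 at 1.1.1.1]
2. h(h(h(h(a))))  →  h(h(h(a)))   [R4 at 1.1.1]
3. h(h(h(a)))  →  h(h(a))   [R4 at 1.1]
4. h(h(a))  →  h(a)   [R4 at 1]
5. h(a)  →  a   [R4 at ε]

a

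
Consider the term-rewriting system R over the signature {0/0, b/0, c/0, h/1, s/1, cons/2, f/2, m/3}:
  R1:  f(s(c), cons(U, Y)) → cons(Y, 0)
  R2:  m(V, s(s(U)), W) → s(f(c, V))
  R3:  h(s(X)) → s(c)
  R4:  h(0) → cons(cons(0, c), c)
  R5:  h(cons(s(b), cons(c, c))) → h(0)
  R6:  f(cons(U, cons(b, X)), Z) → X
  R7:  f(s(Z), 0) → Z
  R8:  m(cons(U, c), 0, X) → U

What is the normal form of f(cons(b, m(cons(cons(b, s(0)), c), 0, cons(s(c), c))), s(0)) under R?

s(0)

1. f(cons(b, m(cons(cons(b, s(0)), c), 0, cons(s(c), c))), s(0))  →  f(cons(b, cons(b, s(0))), s(0))   [R8 at 1.2]
2. f(cons(b, cons(b, s(0))), s(0))  →  s(0)   [R6 at ε]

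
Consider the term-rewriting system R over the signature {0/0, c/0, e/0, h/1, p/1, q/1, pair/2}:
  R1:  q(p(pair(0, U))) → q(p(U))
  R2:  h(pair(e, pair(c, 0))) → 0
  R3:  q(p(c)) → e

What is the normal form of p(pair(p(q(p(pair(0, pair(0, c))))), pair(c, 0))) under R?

p(pair(p(e), pair(c, 0)))

1. p(pair(p(q(p(pair(0, pair(0, c))))), pair(c, 0)))  →  p(pair(p(q(p(pair(0, c)))), pair(c, 0)))   [R1 at 1.1.1]
2. p(pair(p(q(p(pair(0, c)))), pair(c, 0)))  →  p(pair(p(q(p(c))), pair(c, 0)))   [R1 at 1.1.1]
3. p(pair(p(q(p(c))), pair(c, 0)))  →  p(pair(p(e), pair(c, 0)))   [R3 at 1.1.1]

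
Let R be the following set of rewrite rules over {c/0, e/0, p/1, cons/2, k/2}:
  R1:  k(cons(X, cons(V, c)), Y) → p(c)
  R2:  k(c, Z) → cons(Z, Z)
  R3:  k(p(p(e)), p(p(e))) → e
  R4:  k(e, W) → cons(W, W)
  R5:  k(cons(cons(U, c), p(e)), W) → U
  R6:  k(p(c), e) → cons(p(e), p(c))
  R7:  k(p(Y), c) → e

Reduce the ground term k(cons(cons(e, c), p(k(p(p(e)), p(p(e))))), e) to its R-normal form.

1. k(cons(cons(e, c), p(k(p(p(e)), p(p(e))))), e)  →  k(cons(cons(e, c), p(e)), e)   [R3 at 1.2.1]
2. k(cons(cons(e, c), p(e)), e)  →  e   [R5 at ε]

e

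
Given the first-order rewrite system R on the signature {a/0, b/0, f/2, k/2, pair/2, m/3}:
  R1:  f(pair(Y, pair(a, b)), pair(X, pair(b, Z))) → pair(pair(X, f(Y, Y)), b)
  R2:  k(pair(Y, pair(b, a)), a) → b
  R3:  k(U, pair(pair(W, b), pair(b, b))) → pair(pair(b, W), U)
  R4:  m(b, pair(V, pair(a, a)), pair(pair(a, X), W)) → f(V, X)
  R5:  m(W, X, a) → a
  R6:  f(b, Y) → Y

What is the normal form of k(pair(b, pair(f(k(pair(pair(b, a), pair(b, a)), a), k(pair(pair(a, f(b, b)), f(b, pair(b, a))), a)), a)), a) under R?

b

1. k(pair(b, pair(f(k(pair(pair(b, a), pair(b, a)), a), k(pair(pair(a, f(b, b)), f(b, pair(b, a))), a)), a)), a)  →  k(pair(b, pair(f(b, k(pair(pair(a, f(b, b)), f(b, pair(b, a))), a)), a)), a)   [R2 at 1.2.1.1]
2. k(pair(b, pair(f(b, k(pair(pair(a, f(b, b)), f(b, pair(b, a))), a)), a)), a)  →  k(pair(b, pair(k(pair(pair(a, f(b, b)), f(b, pair(b, a))), a), a)), a)   [R6 at 1.2.1]
3. k(pair(b, pair(k(pair(pair(a, f(b, b)), f(b, pair(b, a))), a), a)), a)  →  k(pair(b, pair(k(pair(pair(a, b), f(b, pair(b, a))), a), a)), a)   [R6 at 1.2.1.1.1.2]
4. k(pair(b, pair(k(pair(pair(a, b), f(b, pair(b, a))), a), a)), a)  →  k(pair(b, pair(k(pair(pair(a, b), pair(b, a)), a), a)), a)   [R6 at 1.2.1.1.2]
5. k(pair(b, pair(k(pair(pair(a, b), pair(b, a)), a), a)), a)  →  k(pair(b, pair(b, a)), a)   [R2 at 1.2.1]
6. k(pair(b, pair(b, a)), a)  →  b   [R2 at ε]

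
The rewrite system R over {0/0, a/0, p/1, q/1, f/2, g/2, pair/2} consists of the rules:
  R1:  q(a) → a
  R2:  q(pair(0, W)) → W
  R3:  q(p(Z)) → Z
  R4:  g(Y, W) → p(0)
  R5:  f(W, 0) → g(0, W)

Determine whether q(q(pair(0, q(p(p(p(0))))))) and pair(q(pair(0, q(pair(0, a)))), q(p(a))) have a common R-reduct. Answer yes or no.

no — NF(t₁) = p(0), NF(t₂) = pair(a, a)

Reduce t₁ = q(q(pair(0, q(p(p(p(0))))))):
1. q(q(pair(0, q(p(p(p(0)))))))  →  q(q(p(p(p(0)))))   [R2 at 1]
2. q(q(p(p(p(0)))))  →  q(p(p(0)))   [R3 at 1]
3. q(p(p(0)))  →  p(0)   [R3 at ε]

Reduce t₂ = pair(q(pair(0, q(pair(0, a)))), q(p(a))):
1. pair(q(pair(0, q(pair(0, a)))), q(p(a)))  →  pair(q(pair(0, a)), q(p(a)))   [R2 at 1]
2. pair(q(pair(0, a)), q(p(a)))  →  pair(a, q(p(a)))   [R2 at 1]
3. pair(a, q(p(a)))  →  pair(a, a)   [R3 at 2]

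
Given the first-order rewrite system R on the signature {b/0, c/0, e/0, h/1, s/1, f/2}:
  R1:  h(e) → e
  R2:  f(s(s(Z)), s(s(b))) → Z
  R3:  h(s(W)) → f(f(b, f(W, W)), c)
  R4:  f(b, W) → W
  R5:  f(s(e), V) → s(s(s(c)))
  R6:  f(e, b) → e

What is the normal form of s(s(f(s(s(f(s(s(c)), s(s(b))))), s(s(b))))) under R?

1. s(s(f(s(s(f(s(s(c)), s(s(b))))), s(s(b)))))  →  s(s(f(s(s(c)), s(s(b)))))   [R2 at 1.1]
2. s(s(f(s(s(c)), s(s(b)))))  →  s(s(c))   [R2 at 1.1]

s(s(c))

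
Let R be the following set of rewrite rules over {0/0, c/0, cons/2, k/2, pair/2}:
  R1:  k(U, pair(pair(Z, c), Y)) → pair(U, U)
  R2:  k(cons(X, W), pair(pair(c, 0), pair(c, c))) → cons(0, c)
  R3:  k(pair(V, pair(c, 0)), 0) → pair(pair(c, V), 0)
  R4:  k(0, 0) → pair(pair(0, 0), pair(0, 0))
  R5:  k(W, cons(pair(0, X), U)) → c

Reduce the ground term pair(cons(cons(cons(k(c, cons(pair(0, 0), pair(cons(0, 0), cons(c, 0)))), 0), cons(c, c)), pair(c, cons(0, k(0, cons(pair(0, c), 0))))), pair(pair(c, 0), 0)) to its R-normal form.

pair(cons(cons(cons(c, 0), cons(c, c)), pair(c, cons(0, c))), pair(pair(c, 0), 0))

1. pair(cons(cons(cons(k(c, cons(pair(0, 0), pair(cons(0, 0), cons(c, 0)))), 0), cons(c, c)), pair(c, cons(0, k(0, cons(pair(0, c), 0))))), pair(pair(c, 0), 0))  →  pair(cons(cons(cons(c, 0), cons(c, c)), pair(c, cons(0, k(0, cons(pair(0, c), 0))))), pair(pair(c, 0), 0))   [R5 at 1.1.1.1]
2. pair(cons(cons(cons(c, 0), cons(c, c)), pair(c, cons(0, k(0, cons(pair(0, c), 0))))), pair(pair(c, 0), 0))  →  pair(cons(cons(cons(c, 0), cons(c, c)), pair(c, cons(0, c))), pair(pair(c, 0), 0))   [R5 at 1.2.2.2]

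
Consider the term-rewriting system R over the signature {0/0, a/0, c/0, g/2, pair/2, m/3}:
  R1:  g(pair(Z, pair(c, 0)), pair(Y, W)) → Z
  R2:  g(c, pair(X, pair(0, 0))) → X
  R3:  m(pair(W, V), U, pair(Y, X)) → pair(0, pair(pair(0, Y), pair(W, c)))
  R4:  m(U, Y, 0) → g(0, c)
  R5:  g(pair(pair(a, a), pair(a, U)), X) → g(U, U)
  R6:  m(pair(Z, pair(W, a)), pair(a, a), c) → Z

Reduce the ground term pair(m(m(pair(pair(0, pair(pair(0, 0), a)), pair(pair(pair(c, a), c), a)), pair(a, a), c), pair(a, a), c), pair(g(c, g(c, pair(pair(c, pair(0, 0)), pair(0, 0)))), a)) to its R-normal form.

1. pair(m(m(pair(pair(0, pair(pair(0, 0), a)), pair(pair(pair(c, a), c), a)), pair(a, a), c), pair(a, a), c), pair(g(c, g(c, pair(pair(c, pair(0, 0)), pair(0, 0)))), a))  →  pair(m(pair(0, pair(pair(0, 0), a)), pair(a, a), c), pair(g(c, g(c, pair(pair(c, pair(0, 0)), pair(0, 0)))), a))   [R6 at 1.1]
2. pair(m(pair(0, pair(pair(0, 0), a)), pair(a, a), c), pair(g(c, g(c, pair(pair(c, pair(0, 0)), pair(0, 0)))), a))  →  pair(0, pair(g(c, g(c, pair(pair(c, pair(0, 0)), pair(0, 0)))), a))   [R6 at 1]
3. pair(0, pair(g(c, g(c, pair(pair(c, pair(0, 0)), pair(0, 0)))), a))  →  pair(0, pair(g(c, pair(c, pair(0, 0))), a))   [R2 at 2.1.2]
4. pair(0, pair(g(c, pair(c, pair(0, 0))), a))  →  pair(0, pair(c, a))   [R2 at 2.1]

pair(0, pair(c, a))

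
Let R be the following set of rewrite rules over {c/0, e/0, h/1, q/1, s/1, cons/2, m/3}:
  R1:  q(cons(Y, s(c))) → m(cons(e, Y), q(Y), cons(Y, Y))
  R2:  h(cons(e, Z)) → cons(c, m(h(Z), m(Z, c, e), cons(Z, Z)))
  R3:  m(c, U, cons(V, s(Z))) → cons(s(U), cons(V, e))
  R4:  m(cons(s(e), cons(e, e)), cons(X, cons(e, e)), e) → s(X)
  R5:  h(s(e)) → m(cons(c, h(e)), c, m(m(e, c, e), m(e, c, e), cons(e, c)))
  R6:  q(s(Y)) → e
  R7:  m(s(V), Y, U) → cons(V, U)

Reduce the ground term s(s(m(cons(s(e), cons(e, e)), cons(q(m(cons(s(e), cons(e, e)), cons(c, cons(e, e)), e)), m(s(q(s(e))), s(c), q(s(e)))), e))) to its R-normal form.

s(s(s(e)))

1. s(s(m(cons(s(e), cons(e, e)), cons(q(m(cons(s(e), cons(e, e)), cons(c, cons(e, e)), e)), m(s(q(s(e))), s(c), q(s(e)))), e)))  →  s(s(m(cons(s(e), cons(e, e)), cons(q(s(c)), m(s(q(s(e))), s(c), q(s(e)))), e)))   [R4 at 1.1.2.1.1]
2. s(s(m(cons(s(e), cons(e, e)), cons(q(s(c)), m(s(q(s(e))), s(c), q(s(e)))), e)))  →  s(s(m(cons(s(e), cons(e, e)), cons(e, m(s(q(s(e))), s(c), q(s(e)))), e)))   [R6 at 1.1.2.1]
3. s(s(m(cons(s(e), cons(e, e)), cons(e, m(s(q(s(e))), s(c), q(s(e)))), e)))  →  s(s(m(cons(s(e), cons(e, e)), cons(e, cons(q(s(e)), q(s(e)))), e)))   [R7 at 1.1.2.2]
4. s(s(m(cons(s(e), cons(e, e)), cons(e, cons(q(s(e)), q(s(e)))), e)))  →  s(s(m(cons(s(e), cons(e, e)), cons(e, cons(e, q(s(e)))), e)))   [R6 at 1.1.2.2.1]
5. s(s(m(cons(s(e), cons(e, e)), cons(e, cons(e, q(s(e)))), e)))  →  s(s(m(cons(s(e), cons(e, e)), cons(e, cons(e, e)), e)))   [R6 at 1.1.2.2.2]
6. s(s(m(cons(s(e), cons(e, e)), cons(e, cons(e, e)), e)))  →  s(s(s(e)))   [R4 at 1.1]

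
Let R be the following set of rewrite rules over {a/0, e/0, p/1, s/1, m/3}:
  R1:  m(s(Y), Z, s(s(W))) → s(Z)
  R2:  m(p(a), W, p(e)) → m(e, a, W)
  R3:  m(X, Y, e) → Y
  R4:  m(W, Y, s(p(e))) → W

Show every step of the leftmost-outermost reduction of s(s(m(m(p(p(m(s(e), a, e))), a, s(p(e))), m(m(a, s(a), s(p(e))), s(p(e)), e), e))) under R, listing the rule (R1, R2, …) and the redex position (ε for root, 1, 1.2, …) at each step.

1. s(s(m(m(p(p(m(s(e), a, e))), a, s(p(e))), m(m(a, s(a), s(p(e))), s(p(e)), e), e)))  →  s(s(m(m(a, s(a), s(p(e))), s(p(e)), e)))   [R3 at 1.1]
2. s(s(m(m(a, s(a), s(p(e))), s(p(e)), e)))  →  s(s(s(p(e))))   [R3 at 1.1]

s(s(s(p(e))))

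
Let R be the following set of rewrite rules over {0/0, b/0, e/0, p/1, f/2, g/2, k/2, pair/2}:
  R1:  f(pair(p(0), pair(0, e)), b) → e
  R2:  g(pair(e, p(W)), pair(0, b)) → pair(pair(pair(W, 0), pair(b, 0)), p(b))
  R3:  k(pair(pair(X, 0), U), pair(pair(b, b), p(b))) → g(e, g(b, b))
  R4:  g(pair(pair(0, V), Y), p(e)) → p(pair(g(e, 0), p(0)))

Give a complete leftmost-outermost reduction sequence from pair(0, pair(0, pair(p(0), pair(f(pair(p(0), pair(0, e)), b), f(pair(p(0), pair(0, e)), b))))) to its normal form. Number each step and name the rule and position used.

1. pair(0, pair(0, pair(p(0), pair(f(pair(p(0), pair(0, e)), b), f(pair(p(0), pair(0, e)), b)))))  →  pair(0, pair(0, pair(p(0), pair(e, f(pair(p(0), pair(0, e)), b)))))   [R1 at 2.2.2.1]
2. pair(0, pair(0, pair(p(0), pair(e, f(pair(p(0), pair(0, e)), b)))))  →  pair(0, pair(0, pair(p(0), pair(e, e))))   [R1 at 2.2.2.2]

pair(0, pair(0, pair(p(0), pair(e, e))))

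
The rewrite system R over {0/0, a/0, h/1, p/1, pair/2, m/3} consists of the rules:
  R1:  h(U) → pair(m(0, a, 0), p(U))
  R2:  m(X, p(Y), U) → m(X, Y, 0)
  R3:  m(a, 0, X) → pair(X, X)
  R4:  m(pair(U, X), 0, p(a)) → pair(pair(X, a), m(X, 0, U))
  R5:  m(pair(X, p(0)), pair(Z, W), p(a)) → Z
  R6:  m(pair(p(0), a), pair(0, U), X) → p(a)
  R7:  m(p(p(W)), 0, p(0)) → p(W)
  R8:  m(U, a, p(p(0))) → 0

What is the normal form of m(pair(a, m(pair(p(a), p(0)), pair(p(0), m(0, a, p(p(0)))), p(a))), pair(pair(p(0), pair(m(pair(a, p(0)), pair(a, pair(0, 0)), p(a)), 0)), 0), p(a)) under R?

1. m(pair(a, m(pair(p(a), p(0)), pair(p(0), m(0, a, p(p(0)))), p(a))), pair(pair(p(0), pair(m(pair(a, p(0)), pair(a, pair(0, 0)), p(a)), 0)), 0), p(a))  →  m(pair(a, p(0)), pair(pair(p(0), pair(m(pair(a, p(0)), pair(a, pair(0, 0)), p(a)), 0)), 0), p(a))   [R5 at 1.2]
2. m(pair(a, p(0)), pair(pair(p(0), pair(m(pair(a, p(0)), pair(a, pair(0, 0)), p(a)), 0)), 0), p(a))  →  pair(p(0), pair(m(pair(a, p(0)), pair(a, pair(0, 0)), p(a)), 0))   [R5 at ε]
3. pair(p(0), pair(m(pair(a, p(0)), pair(a, pair(0, 0)), p(a)), 0))  →  pair(p(0), pair(a, 0))   [R5 at 2.1]

pair(p(0), pair(a, 0))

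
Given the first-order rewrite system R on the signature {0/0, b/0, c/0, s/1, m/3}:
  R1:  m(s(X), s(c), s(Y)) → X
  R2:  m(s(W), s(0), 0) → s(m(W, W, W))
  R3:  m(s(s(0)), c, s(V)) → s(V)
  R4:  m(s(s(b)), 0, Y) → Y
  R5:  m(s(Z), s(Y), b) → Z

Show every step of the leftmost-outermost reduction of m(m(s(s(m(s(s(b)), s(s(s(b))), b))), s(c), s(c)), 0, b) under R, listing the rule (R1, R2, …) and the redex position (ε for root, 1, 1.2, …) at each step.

b

1. m(m(s(s(m(s(s(b)), s(s(s(b))), b))), s(c), s(c)), 0, b)  →  m(s(m(s(s(b)), s(s(s(b))), b)), 0, b)   [R1 at 1]
2. m(s(m(s(s(b)), s(s(s(b))), b)), 0, b)  →  m(s(s(b)), 0, b)   [R5 at 1.1]
3. m(s(s(b)), 0, b)  →  b   [R4 at ε]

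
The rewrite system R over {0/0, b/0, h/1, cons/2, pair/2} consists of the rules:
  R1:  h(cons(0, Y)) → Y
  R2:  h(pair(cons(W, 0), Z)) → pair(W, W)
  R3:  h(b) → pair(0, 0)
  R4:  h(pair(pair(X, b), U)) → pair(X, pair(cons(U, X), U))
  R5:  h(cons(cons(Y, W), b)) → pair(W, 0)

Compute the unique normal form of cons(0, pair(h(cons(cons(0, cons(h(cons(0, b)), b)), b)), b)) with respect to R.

cons(0, pair(pair(cons(b, b), 0), b))

1. cons(0, pair(h(cons(cons(0, cons(h(cons(0, b)), b)), b)), b))  →  cons(0, pair(pair(cons(h(cons(0, b)), b), 0), b))   [R5 at 2.1]
2. cons(0, pair(pair(cons(h(cons(0, b)), b), 0), b))  →  cons(0, pair(pair(cons(b, b), 0), b))   [R1 at 2.1.1.1]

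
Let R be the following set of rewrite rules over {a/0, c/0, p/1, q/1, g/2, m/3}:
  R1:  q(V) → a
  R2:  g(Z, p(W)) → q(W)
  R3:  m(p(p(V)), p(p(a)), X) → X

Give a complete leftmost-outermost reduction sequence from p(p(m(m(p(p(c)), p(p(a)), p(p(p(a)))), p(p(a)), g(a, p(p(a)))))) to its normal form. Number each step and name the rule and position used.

1. p(p(m(m(p(p(c)), p(p(a)), p(p(p(a)))), p(p(a)), g(a, p(p(a))))))  →  p(p(m(p(p(p(a))), p(p(a)), g(a, p(p(a))))))   [R3 at 1.1.1]
2. p(p(m(p(p(p(a))), p(p(a)), g(a, p(p(a))))))  →  p(p(g(a, p(p(a)))))   [R3 at 1.1]
3. p(p(g(a, p(p(a)))))  →  p(p(q(p(a))))   [R2 at 1.1]
4. p(p(q(p(a))))  →  p(p(a))   [R1 at 1.1]

p(p(a))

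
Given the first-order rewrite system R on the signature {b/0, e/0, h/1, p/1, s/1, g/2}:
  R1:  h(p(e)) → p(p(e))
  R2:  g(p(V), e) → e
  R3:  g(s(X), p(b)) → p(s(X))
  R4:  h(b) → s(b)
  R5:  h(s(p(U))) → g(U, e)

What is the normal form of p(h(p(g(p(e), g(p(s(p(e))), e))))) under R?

1. p(h(p(g(p(e), g(p(s(p(e))), e)))))  →  p(h(p(g(p(e), e))))   [R2 at 1.1.1.2]
2. p(h(p(g(p(e), e))))  →  p(h(p(e)))   [R2 at 1.1.1]
3. p(h(p(e)))  →  p(p(p(e)))   [R1 at 1]

p(p(p(e)))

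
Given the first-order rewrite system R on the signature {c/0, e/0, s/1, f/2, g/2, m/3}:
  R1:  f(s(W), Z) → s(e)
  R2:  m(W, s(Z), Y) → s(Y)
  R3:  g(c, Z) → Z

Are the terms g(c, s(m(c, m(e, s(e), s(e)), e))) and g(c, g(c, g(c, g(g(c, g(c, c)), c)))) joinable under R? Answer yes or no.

no — NF(t₁) = s(s(e)), NF(t₂) = c

Reduce t₁ = g(c, s(m(c, m(e, s(e), s(e)), e))):
1. g(c, s(m(c, m(e, s(e), s(e)), e)))  →  s(m(c, m(e, s(e), s(e)), e))   [R3 at ε]
2. s(m(c, m(e, s(e), s(e)), e))  →  s(m(c, s(s(e)), e))   [R2 at 1.2]
3. s(m(c, s(s(e)), e))  →  s(s(e))   [R2 at 1]

Reduce t₂ = g(c, g(c, g(c, g(g(c, g(c, c)), c)))):
1. g(c, g(c, g(c, g(g(c, g(c, c)), c))))  →  g(c, g(c, g(g(c, g(c, c)), c)))   [R3 at ε]
2. g(c, g(c, g(g(c, g(c, c)), c)))  →  g(c, g(g(c, g(c, c)), c))   [R3 at ε]
3. g(c, g(g(c, g(c, c)), c))  →  g(g(c, g(c, c)), c)   [R3 at ε]
4. g(g(c, g(c, c)), c)  →  g(g(c, c), c)   [R3 at 1]
5. g(g(c, c), c)  →  g(c, c)   [R3 at 1]
6. g(c, c)  →  c   [R3 at ε]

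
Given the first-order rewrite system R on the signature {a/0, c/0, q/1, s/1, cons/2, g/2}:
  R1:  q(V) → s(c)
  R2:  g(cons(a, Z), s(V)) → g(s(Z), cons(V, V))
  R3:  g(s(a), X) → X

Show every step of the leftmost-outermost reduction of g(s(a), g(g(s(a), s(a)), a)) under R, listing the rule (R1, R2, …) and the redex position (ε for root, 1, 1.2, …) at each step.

1. g(s(a), g(g(s(a), s(a)), a))  →  g(g(s(a), s(a)), a)   [R3 at ε]
2. g(g(s(a), s(a)), a)  →  g(s(a), a)   [R3 at 1]
3. g(s(a), a)  →  a   [R3 at ε]

a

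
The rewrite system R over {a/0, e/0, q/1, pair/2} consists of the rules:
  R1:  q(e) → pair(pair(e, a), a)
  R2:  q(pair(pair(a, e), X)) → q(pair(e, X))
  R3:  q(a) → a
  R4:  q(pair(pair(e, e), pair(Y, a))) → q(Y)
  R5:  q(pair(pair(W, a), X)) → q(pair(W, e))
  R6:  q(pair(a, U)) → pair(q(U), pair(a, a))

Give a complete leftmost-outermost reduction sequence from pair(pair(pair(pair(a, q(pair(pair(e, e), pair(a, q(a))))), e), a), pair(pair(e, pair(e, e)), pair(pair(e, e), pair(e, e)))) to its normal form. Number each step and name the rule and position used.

1. pair(pair(pair(pair(a, q(pair(pair(e, e), pair(a, q(a))))), e), a), pair(pair(e, pair(e, e)), pair(pair(e, e), pair(e, e))))  →  pair(pair(pair(pair(a, q(pair(pair(e, e), pair(a, a)))), e), a), pair(pair(e, pair(e, e)), pair(pair(e, e), pair(e, e))))   [R3 at 1.1.1.2.1.2.2]
2. pair(pair(pair(pair(a, q(pair(pair(e, e), pair(a, a)))), e), a), pair(pair(e, pair(e, e)), pair(pair(e, e), pair(e, e))))  →  pair(pair(pair(pair(a, q(a)), e), a), pair(pair(e, pair(e, e)), pair(pair(e, e), pair(e, e))))   [R4 at 1.1.1.2]
3. pair(pair(pair(pair(a, q(a)), e), a), pair(pair(e, pair(e, e)), pair(pair(e, e), pair(e, e))))  →  pair(pair(pair(pair(a, a), e), a), pair(pair(e, pair(e, e)), pair(pair(e, e), pair(e, e))))   [R3 at 1.1.1.2]

pair(pair(pair(pair(a, a), e), a), pair(pair(e, pair(e, e)), pair(pair(e, e), pair(e, e))))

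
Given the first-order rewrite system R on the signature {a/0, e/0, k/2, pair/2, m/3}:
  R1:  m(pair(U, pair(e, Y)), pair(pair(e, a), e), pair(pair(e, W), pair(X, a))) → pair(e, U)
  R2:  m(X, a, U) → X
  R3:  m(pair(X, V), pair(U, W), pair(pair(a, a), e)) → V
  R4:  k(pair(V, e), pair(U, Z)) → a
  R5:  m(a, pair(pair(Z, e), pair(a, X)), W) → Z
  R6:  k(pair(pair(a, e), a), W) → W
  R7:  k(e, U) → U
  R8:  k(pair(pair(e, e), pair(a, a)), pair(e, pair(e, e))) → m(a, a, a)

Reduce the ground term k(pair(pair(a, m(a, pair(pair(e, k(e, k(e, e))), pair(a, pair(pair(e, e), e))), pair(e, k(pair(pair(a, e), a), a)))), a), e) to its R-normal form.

e

1. k(pair(pair(a, m(a, pair(pair(e, k(e, k(e, e))), pair(a, pair(pair(e, e), e))), pair(e, k(pair(pair(a, e), a), a)))), a), e)  →  k(pair(pair(a, m(a, pair(pair(e, k(e, e)), pair(a, pair(pair(e, e), e))), pair(e, k(pair(pair(a, e), a), a)))), a), e)   [R7 at 1.1.2.2.1.2]
2. k(pair(pair(a, m(a, pair(pair(e, k(e, e)), pair(a, pair(pair(e, e), e))), pair(e, k(pair(pair(a, e), a), a)))), a), e)  →  k(pair(pair(a, m(a, pair(pair(e, e), pair(a, pair(pair(e, e), e))), pair(e, k(pair(pair(a, e), a), a)))), a), e)   [R7 at 1.1.2.2.1.2]
3. k(pair(pair(a, m(a, pair(pair(e, e), pair(a, pair(pair(e, e), e))), pair(e, k(pair(pair(a, e), a), a)))), a), e)  →  k(pair(pair(a, e), a), e)   [R5 at 1.1.2]
4. k(pair(pair(a, e), a), e)  →  e   [R6 at ε]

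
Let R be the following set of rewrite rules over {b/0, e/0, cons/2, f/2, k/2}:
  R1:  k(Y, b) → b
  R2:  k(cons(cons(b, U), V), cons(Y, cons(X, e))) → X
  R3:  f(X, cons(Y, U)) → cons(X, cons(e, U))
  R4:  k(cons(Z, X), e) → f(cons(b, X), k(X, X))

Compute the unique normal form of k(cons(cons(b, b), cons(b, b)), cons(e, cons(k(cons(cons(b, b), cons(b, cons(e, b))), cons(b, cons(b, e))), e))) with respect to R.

1. k(cons(cons(b, b), cons(b, b)), cons(e, cons(k(cons(cons(b, b), cons(b, cons(e, b))), cons(b, cons(b, e))), e)))  →  k(cons(cons(b, b), cons(b, cons(e, b))), cons(b, cons(b, e)))   [R2 at ε]
2. k(cons(cons(b, b), cons(b, cons(e, b))), cons(b, cons(b, e)))  →  b   [R2 at ε]

b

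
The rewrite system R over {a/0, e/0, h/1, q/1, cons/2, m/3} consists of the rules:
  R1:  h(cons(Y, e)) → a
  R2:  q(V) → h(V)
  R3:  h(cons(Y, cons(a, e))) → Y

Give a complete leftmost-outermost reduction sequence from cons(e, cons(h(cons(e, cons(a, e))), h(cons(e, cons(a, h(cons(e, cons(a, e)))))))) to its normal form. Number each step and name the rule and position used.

1. cons(e, cons(h(cons(e, cons(a, e))), h(cons(e, cons(a, h(cons(e, cons(a, e))))))))  →  cons(e, cons(e, h(cons(e, cons(a, h(cons(e, cons(a, e))))))))   [R3 at 2.1]
2. cons(e, cons(e, h(cons(e, cons(a, h(cons(e, cons(a, e))))))))  →  cons(e, cons(e, h(cons(e, cons(a, e)))))   [R3 at 2.2.1.2.2]
3. cons(e, cons(e, h(cons(e, cons(a, e)))))  →  cons(e, cons(e, e))   [R3 at 2.2]

cons(e, cons(e, e))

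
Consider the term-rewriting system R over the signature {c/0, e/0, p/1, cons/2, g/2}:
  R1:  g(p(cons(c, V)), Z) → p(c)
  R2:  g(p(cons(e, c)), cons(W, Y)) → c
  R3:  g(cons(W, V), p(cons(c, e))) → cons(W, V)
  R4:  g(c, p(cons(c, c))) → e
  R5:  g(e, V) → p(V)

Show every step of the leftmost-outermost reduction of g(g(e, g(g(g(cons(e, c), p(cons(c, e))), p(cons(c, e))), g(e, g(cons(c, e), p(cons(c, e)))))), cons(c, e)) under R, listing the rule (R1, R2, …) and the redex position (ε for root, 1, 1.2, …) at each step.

c

1. g(g(e, g(g(g(cons(e, c), p(cons(c, e))), p(cons(c, e))), g(e, g(cons(c, e), p(cons(c, e)))))), cons(c, e))  →  g(p(g(g(g(cons(e, c), p(cons(c, e))), p(cons(c, e))), g(e, g(cons(c, e), p(cons(c, e)))))), cons(c, e))   [R5 at 1]
2. g(p(g(g(g(cons(e, c), p(cons(c, e))), p(cons(c, e))), g(e, g(cons(c, e), p(cons(c, e)))))), cons(c, e))  →  g(p(g(g(cons(e, c), p(cons(c, e))), g(e, g(cons(c, e), p(cons(c, e)))))), cons(c, e))   [R3 at 1.1.1.1]
3. g(p(g(g(cons(e, c), p(cons(c, e))), g(e, g(cons(c, e), p(cons(c, e)))))), cons(c, e))  →  g(p(g(cons(e, c), g(e, g(cons(c, e), p(cons(c, e)))))), cons(c, e))   [R3 at 1.1.1]
4. g(p(g(cons(e, c), g(e, g(cons(c, e), p(cons(c, e)))))), cons(c, e))  →  g(p(g(cons(e, c), p(g(cons(c, e), p(cons(c, e)))))), cons(c, e))   [R5 at 1.1.2]
5. g(p(g(cons(e, c), p(g(cons(c, e), p(cons(c, e)))))), cons(c, e))  →  g(p(g(cons(e, c), p(cons(c, e)))), cons(c, e))   [R3 at 1.1.2.1]
6. g(p(g(cons(e, c), p(cons(c, e)))), cons(c, e))  →  g(p(cons(e, c)), cons(c, e))   [R3 at 1.1]
7. g(p(cons(e, c)), cons(c, e))  →  c   [R2 at ε]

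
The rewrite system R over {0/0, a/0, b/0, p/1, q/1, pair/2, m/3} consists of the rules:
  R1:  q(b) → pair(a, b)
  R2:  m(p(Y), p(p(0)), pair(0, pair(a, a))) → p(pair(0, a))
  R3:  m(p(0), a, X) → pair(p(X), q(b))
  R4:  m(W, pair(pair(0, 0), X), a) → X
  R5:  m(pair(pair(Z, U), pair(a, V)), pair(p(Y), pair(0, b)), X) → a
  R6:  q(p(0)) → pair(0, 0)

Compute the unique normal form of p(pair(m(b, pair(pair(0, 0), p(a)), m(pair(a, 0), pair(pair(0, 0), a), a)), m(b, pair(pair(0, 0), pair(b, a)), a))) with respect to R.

1. p(pair(m(b, pair(pair(0, 0), p(a)), m(pair(a, 0), pair(pair(0, 0), a), a)), m(b, pair(pair(0, 0), pair(b, a)), a)))  →  p(pair(m(b, pair(pair(0, 0), p(a)), a), m(b, pair(pair(0, 0), pair(b, a)), a)))   [R4 at 1.1.3]
2. p(pair(m(b, pair(pair(0, 0), p(a)), a), m(b, pair(pair(0, 0), pair(b, a)), a)))  →  p(pair(p(a), m(b, pair(pair(0, 0), pair(b, a)), a)))   [R4 at 1.1]
3. p(pair(p(a), m(b, pair(pair(0, 0), pair(b, a)), a)))  →  p(pair(p(a), pair(b, a)))   [R4 at 1.2]

p(pair(p(a), pair(b, a)))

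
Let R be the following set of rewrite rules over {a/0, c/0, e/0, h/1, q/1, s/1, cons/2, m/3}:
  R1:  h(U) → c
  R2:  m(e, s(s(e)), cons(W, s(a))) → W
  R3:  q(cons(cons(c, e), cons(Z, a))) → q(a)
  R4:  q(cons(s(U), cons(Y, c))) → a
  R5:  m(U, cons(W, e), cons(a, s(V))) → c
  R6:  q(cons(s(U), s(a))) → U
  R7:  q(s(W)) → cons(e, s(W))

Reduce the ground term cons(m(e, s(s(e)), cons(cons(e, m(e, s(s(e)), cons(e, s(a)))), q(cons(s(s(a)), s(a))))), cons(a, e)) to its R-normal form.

cons(cons(e, e), cons(a, e))

1. cons(m(e, s(s(e)), cons(cons(e, m(e, s(s(e)), cons(e, s(a)))), q(cons(s(s(a)), s(a))))), cons(a, e))  →  cons(m(e, s(s(e)), cons(cons(e, e), q(cons(s(s(a)), s(a))))), cons(a, e))   [R2 at 1.3.1.2]
2. cons(m(e, s(s(e)), cons(cons(e, e), q(cons(s(s(a)), s(a))))), cons(a, e))  →  cons(m(e, s(s(e)), cons(cons(e, e), s(a))), cons(a, e))   [R6 at 1.3.2]
3. cons(m(e, s(s(e)), cons(cons(e, e), s(a))), cons(a, e))  →  cons(cons(e, e), cons(a, e))   [R2 at 1]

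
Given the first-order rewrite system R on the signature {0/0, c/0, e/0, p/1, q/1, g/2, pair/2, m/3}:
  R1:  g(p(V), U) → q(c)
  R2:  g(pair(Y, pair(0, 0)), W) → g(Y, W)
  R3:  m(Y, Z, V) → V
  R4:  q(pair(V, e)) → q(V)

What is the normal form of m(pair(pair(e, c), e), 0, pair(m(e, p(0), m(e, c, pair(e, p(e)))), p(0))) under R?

1. m(pair(pair(e, c), e), 0, pair(m(e, p(0), m(e, c, pair(e, p(e)))), p(0)))  →  pair(m(e, p(0), m(e, c, pair(e, p(e)))), p(0))   [R3 at ε]
2. pair(m(e, p(0), m(e, c, pair(e, p(e)))), p(0))  →  pair(m(e, c, pair(e, p(e))), p(0))   [R3 at 1]
3. pair(m(e, c, pair(e, p(e))), p(0))  →  pair(pair(e, p(e)), p(0))   [R3 at 1]

pair(pair(e, p(e)), p(0))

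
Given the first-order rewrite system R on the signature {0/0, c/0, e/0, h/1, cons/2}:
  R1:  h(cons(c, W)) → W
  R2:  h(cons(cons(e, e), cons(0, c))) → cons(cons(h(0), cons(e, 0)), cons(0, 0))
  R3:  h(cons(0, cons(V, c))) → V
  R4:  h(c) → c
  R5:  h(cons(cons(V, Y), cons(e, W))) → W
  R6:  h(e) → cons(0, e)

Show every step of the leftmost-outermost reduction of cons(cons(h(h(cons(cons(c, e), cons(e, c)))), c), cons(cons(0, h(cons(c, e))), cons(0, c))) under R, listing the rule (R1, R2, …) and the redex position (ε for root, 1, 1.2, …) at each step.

1. cons(cons(h(h(cons(cons(c, e), cons(e, c)))), c), cons(cons(0, h(cons(c, e))), cons(0, c)))  →  cons(cons(h(c), c), cons(cons(0, h(cons(c, e))), cons(0, c)))   [R5 at 1.1.1]
2. cons(cons(h(c), c), cons(cons(0, h(cons(c, e))), cons(0, c)))  →  cons(cons(c, c), cons(cons(0, h(cons(c, e))), cons(0, c)))   [R4 at 1.1]
3. cons(cons(c, c), cons(cons(0, h(cons(c, e))), cons(0, c)))  →  cons(cons(c, c), cons(cons(0, e), cons(0, c)))   [R1 at 2.1.2]

cons(cons(c, c), cons(cons(0, e), cons(0, c)))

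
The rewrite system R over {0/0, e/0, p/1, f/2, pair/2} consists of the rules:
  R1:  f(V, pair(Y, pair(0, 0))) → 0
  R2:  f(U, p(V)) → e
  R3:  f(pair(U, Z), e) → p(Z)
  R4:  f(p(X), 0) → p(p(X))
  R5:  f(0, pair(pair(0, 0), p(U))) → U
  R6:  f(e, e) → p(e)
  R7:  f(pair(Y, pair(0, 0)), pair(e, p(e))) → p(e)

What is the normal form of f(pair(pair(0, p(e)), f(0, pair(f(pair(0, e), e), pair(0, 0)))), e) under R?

p(0)

1. f(pair(pair(0, p(e)), f(0, pair(f(pair(0, e), e), pair(0, 0)))), e)  →  p(f(0, pair(f(pair(0, e), e), pair(0, 0))))   [R3 at ε]
2. p(f(0, pair(f(pair(0, e), e), pair(0, 0))))  →  p(0)   [R1 at 1]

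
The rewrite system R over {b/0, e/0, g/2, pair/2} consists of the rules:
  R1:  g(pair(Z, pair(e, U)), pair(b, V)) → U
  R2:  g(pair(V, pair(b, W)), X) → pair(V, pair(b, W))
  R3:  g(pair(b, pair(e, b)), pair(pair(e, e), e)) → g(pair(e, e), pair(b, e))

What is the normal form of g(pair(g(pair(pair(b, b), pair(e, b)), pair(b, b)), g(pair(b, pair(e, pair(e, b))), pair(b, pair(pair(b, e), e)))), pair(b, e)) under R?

b

1. g(pair(g(pair(pair(b, b), pair(e, b)), pair(b, b)), g(pair(b, pair(e, pair(e, b))), pair(b, pair(pair(b, e), e)))), pair(b, e))  →  g(pair(b, g(pair(b, pair(e, pair(e, b))), pair(b, pair(pair(b, e), e)))), pair(b, e))   [R1 at 1.1]
2. g(pair(b, g(pair(b, pair(e, pair(e, b))), pair(b, pair(pair(b, e), e)))), pair(b, e))  →  g(pair(b, pair(e, b)), pair(b, e))   [R1 at 1.2]
3. g(pair(b, pair(e, b)), pair(b, e))  →  b   [R1 at ε]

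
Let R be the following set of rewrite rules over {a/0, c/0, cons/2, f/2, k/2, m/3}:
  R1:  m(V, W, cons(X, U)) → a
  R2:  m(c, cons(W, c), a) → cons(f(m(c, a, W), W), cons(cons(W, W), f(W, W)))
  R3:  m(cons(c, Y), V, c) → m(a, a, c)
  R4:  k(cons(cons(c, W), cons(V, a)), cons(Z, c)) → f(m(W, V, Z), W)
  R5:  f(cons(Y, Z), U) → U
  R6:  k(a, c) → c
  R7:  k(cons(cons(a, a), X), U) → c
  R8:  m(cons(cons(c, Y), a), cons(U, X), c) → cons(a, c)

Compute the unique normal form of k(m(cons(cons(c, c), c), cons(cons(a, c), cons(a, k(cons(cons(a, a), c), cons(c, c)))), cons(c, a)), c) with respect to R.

c

1. k(m(cons(cons(c, c), c), cons(cons(a, c), cons(a, k(cons(cons(a, a), c), cons(c, c)))), cons(c, a)), c)  →  k(a, c)   [R1 at 1]
2. k(a, c)  →  c   [R6 at ε]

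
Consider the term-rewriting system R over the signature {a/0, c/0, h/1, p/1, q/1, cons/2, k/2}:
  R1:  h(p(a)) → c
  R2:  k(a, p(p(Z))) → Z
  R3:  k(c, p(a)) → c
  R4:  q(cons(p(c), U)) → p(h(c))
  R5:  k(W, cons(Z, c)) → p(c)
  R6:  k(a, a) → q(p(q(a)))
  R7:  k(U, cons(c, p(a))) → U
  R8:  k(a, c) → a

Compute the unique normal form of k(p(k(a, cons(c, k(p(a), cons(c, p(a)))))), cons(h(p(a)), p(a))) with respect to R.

p(a)

1. k(p(k(a, cons(c, k(p(a), cons(c, p(a)))))), cons(h(p(a)), p(a)))  →  k(p(k(a, cons(c, p(a)))), cons(h(p(a)), p(a)))   [R7 at 1.1.2.2]
2. k(p(k(a, cons(c, p(a)))), cons(h(p(a)), p(a)))  →  k(p(a), cons(h(p(a)), p(a)))   [R7 at 1.1]
3. k(p(a), cons(h(p(a)), p(a)))  →  k(p(a), cons(c, p(a)))   [R1 at 2.1]
4. k(p(a), cons(c, p(a)))  →  p(a)   [R7 at ε]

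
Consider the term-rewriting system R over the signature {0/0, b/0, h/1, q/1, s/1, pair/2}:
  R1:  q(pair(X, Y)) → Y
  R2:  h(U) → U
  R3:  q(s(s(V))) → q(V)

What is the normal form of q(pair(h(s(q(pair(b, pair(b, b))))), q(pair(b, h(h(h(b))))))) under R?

b

1. q(pair(h(s(q(pair(b, pair(b, b))))), q(pair(b, h(h(h(b)))))))  →  q(pair(b, h(h(h(b)))))   [R1 at ε]
2. q(pair(b, h(h(h(b)))))  →  h(h(h(b)))   [R1 at ε]
3. h(h(h(b)))  →  h(h(b))   [R2 at ε]
4. h(h(b))  →  h(b)   [R2 at ε]
5. h(b)  →  b   [R2 at ε]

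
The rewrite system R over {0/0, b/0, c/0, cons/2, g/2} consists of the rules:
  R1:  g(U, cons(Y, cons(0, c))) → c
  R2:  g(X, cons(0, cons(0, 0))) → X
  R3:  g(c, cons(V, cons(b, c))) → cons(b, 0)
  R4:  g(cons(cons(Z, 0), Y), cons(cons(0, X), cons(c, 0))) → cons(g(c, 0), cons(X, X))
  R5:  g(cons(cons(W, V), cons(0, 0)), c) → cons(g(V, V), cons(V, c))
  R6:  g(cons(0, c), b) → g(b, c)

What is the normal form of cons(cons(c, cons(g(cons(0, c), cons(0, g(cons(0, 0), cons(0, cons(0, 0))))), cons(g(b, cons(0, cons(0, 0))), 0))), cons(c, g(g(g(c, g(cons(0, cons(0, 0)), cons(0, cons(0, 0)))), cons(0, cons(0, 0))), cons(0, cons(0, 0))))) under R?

cons(cons(c, cons(cons(0, c), cons(b, 0))), cons(c, c))

1. cons(cons(c, cons(g(cons(0, c), cons(0, g(cons(0, 0), cons(0, cons(0, 0))))), cons(g(b, cons(0, cons(0, 0))), 0))), cons(c, g(g(g(c, g(cons(0, cons(0, 0)), cons(0, cons(0, 0)))), cons(0, cons(0, 0))), cons(0, cons(0, 0)))))  →  cons(cons(c, cons(g(cons(0, c), cons(0, cons(0, 0))), cons(g(b, cons(0, cons(0, 0))), 0))), cons(c, g(g(g(c, g(cons(0, cons(0, 0)), cons(0, cons(0, 0)))), cons(0, cons(0, 0))), cons(0, cons(0, 0)))))   [R2 at 1.2.1.2.2]
2. cons(cons(c, cons(g(cons(0, c), cons(0, cons(0, 0))), cons(g(b, cons(0, cons(0, 0))), 0))), cons(c, g(g(g(c, g(cons(0, cons(0, 0)), cons(0, cons(0, 0)))), cons(0, cons(0, 0))), cons(0, cons(0, 0)))))  →  cons(cons(c, cons(cons(0, c), cons(g(b, cons(0, cons(0, 0))), 0))), cons(c, g(g(g(c, g(cons(0, cons(0, 0)), cons(0, cons(0, 0)))), cons(0, cons(0, 0))), cons(0, cons(0, 0)))))   [R2 at 1.2.1]
3. cons(cons(c, cons(cons(0, c), cons(g(b, cons(0, cons(0, 0))), 0))), cons(c, g(g(g(c, g(cons(0, cons(0, 0)), cons(0, cons(0, 0)))), cons(0, cons(0, 0))), cons(0, cons(0, 0)))))  →  cons(cons(c, cons(cons(0, c), cons(b, 0))), cons(c, g(g(g(c, g(cons(0, cons(0, 0)), cons(0, cons(0, 0)))), cons(0, cons(0, 0))), cons(0, cons(0, 0)))))   [R2 at 1.2.2.1]
4. cons(cons(c, cons(cons(0, c), cons(b, 0))), cons(c, g(g(g(c, g(cons(0, cons(0, 0)), cons(0, cons(0, 0)))), cons(0, cons(0, 0))), cons(0, cons(0, 0)))))  →  cons(cons(c, cons(cons(0, c), cons(b, 0))), cons(c, g(g(c, g(cons(0, cons(0, 0)), cons(0, cons(0, 0)))), cons(0, cons(0, 0)))))   [R2 at 2.2]
5. cons(cons(c, cons(cons(0, c), cons(b, 0))), cons(c, g(g(c, g(cons(0, cons(0, 0)), cons(0, cons(0, 0)))), cons(0, cons(0, 0)))))  →  cons(cons(c, cons(cons(0, c), cons(b, 0))), cons(c, g(c, g(cons(0, cons(0, 0)), cons(0, cons(0, 0))))))   [R2 at 2.2]
6. cons(cons(c, cons(cons(0, c), cons(b, 0))), cons(c, g(c, g(cons(0, cons(0, 0)), cons(0, cons(0, 0))))))  →  cons(cons(c, cons(cons(0, c), cons(b, 0))), cons(c, g(c, cons(0, cons(0, 0)))))   [R2 at 2.2.2]
7. cons(cons(c, cons(cons(0, c), cons(b, 0))), cons(c, g(c, cons(0, cons(0, 0)))))  →  cons(cons(c, cons(cons(0, c), cons(b, 0))), cons(c, c))   [R2 at 2.2]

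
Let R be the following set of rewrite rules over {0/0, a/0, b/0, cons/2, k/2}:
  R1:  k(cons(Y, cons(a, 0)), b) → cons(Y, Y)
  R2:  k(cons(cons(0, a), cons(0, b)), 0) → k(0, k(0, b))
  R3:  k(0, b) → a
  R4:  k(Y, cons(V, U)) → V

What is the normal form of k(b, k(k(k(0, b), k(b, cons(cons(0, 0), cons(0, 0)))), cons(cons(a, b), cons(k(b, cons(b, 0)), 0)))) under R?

a

1. k(b, k(k(k(0, b), k(b, cons(cons(0, 0), cons(0, 0)))), cons(cons(a, b), cons(k(b, cons(b, 0)), 0))))  →  k(b, cons(a, b))   [R4 at 2]
2. k(b, cons(a, b))  →  a   [R4 at ε]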